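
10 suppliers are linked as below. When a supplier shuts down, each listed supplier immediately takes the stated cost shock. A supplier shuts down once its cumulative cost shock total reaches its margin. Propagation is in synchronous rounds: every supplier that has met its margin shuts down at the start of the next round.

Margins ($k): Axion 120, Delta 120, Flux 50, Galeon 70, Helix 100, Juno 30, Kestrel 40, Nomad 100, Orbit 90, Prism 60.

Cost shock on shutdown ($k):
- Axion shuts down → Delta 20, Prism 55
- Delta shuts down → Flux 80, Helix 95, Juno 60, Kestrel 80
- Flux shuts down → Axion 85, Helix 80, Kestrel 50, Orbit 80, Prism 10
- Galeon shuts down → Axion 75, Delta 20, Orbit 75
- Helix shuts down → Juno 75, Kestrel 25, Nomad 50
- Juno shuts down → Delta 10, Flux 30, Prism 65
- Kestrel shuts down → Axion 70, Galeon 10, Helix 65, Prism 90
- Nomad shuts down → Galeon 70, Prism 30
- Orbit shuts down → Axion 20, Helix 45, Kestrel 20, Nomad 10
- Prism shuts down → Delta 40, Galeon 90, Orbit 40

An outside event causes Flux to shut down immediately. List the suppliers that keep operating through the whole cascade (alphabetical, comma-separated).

Delta, Nomad

Round 1 — Flux shuts down (initial).
  Axion: +85 → 85 < 120
  Helix: +80 → 80 < 100
  Kestrel: +50 → 50 ≥ 40
  Orbit: +80 → 80 < 90
  Prism: +10 → 10 < 60
Round 2 — Kestrel shuts down.
  Axion: +70 → 155 ≥ 120
  Galeon: +10 → 10 < 70
  Helix: +65 → 145 ≥ 100
  Prism: +90 → 100 ≥ 60
Round 3 — Axion, Helix, Prism shut down.
  Delta: +20+40 → 60 < 120
  Galeon: +90 → 100 ≥ 70
  Juno: +75 → 75 ≥ 30
  Nomad: +50 → 50 < 100
  Orbit: +40 → 120 ≥ 90
Round 4 — Galeon, Juno, Orbit shut down.
  Delta: +20+10 → 90 < 120
  Nomad: +10 → 60 < 100
No further shutdowns.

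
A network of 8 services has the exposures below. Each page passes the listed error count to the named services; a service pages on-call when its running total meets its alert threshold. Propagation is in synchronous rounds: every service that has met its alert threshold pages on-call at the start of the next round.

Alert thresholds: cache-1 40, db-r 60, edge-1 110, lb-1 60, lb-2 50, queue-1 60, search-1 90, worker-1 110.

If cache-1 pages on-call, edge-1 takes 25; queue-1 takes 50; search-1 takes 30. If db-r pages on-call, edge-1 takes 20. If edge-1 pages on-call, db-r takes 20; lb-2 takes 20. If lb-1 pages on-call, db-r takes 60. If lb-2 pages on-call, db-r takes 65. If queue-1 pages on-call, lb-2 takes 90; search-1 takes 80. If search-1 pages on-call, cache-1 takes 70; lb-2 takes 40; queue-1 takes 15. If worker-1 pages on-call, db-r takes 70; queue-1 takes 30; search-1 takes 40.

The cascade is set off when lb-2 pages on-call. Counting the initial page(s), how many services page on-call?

2

Round 1 — lb-2 pages on-call (initial).
  db-r: +65 → 65 ≥ 60
Round 2 — db-r pages on-call.
  edge-1: +20 → 20 < 110
No further pages.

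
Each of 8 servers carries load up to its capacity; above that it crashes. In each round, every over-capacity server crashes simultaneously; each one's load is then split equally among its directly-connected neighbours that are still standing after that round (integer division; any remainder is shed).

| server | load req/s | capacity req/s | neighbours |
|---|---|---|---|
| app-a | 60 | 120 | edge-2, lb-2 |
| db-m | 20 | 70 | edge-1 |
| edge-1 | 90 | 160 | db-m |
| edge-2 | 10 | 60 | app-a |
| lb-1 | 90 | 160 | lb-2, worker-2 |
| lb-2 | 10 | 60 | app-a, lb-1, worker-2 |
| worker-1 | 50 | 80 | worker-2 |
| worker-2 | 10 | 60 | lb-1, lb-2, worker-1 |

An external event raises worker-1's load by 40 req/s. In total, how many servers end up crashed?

2

Round 1 — worker-1 at 90 > 80. worker-1 crashes.
  worker-1 sheds 90 req/s to worker-2: 90 each.
    worker-2: 10+90 = 100 > 60
Round 2 — worker-2 crashes.
  worker-2 sheds 100 req/s to lb-1, lb-2: 50 each.
    lb-1: 90+50 = 140 ≤ 160
    lb-2: 10+50 = 60 ≤ 60
No further crashes.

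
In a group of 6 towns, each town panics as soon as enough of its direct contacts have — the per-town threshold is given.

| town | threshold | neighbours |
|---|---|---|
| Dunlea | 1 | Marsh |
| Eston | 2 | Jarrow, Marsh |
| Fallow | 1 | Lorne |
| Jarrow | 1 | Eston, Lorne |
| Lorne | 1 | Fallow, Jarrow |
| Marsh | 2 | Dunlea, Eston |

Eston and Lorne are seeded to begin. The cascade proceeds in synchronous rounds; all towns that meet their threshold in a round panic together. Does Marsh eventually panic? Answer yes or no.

Round 1 — Eston, Lorne panic (initial).
Round 2 — checking thresholds:
  Fallow: 1 of 1 neighbours ≥ 1, panics.
  Jarrow: 2 of 2 neighbours ≥ 1, panics.
  Marsh: 1 of 2 neighbours < 2, below threshold.
Round 3 — no new panics; cascade stops.

no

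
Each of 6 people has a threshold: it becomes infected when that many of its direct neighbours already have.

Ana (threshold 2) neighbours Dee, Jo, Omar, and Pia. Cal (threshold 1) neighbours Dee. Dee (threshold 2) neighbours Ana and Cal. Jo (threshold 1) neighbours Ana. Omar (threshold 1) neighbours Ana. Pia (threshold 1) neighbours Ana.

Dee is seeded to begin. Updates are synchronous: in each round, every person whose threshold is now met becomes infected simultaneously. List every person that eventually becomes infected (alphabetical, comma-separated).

Cal, Dee

Round 1 — Dee becomes infected (initial).
Round 2 — checking thresholds:
  Ana: 1 of 4 neighbours < 2, not yet.
  Cal: 1 of 1 neighbours ≥ 1, becomes infected.
Round 3 — no new infections; cascade stops.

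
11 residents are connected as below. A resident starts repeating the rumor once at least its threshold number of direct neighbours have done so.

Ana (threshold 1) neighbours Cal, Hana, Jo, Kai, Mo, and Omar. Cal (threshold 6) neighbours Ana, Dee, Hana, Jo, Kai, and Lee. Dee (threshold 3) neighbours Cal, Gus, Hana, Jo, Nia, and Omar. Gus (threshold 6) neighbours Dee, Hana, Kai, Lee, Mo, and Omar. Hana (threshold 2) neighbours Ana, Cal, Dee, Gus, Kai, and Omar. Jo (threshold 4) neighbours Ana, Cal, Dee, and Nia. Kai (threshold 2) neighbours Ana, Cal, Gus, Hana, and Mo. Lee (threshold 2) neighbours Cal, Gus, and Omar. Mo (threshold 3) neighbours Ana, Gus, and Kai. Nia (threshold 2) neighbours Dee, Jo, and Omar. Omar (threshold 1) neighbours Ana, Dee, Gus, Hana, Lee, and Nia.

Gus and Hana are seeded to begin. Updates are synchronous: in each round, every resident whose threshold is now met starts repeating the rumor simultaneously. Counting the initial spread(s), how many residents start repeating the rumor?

Round 1 — Gus, Hana start repeating the rumor (initial).
Round 2 — checking thresholds:
  Ana: 1 of 6 neighbours ≥ 1, starts repeating the rumor.
  Cal: 1 of 6 neighbours < 6, not yet.
  Dee: 2 of 6 neighbours < 3, not yet.
  Kai: 2 of 5 neighbours ≥ 2, starts repeating the rumor.
  Lee: 1 of 3 neighbours < 2, not yet.
  Mo: 1 of 3 neighbours < 3, not yet.
  Omar: 2 of 6 neighbours ≥ 1, starts repeating the rumor.
Round 3 — checking thresholds:
  Cal: 3 of 6 neighbours < 6, not yet.
  Dee: 3 of 6 neighbours ≥ 3, starts repeating the rumor.
  Jo: 1 of 4 neighbours < 4, not yet.
  Lee: 2 of 3 neighbours ≥ 2, starts repeating the rumor.
  Mo: 3 of 3 neighbours ≥ 3, starts repeating the rumor.
  Nia: 1 of 3 neighbours < 2, not yet.
Round 4 — checking thresholds:
  Cal: 5 of 6 neighbours < 6, not yet.
  Jo: 2 of 4 neighbours < 4, not yet.
  Nia: 2 of 3 neighbours ≥ 2, starts repeating the rumor.
Round 5 — no new spreads; cascade stops.

9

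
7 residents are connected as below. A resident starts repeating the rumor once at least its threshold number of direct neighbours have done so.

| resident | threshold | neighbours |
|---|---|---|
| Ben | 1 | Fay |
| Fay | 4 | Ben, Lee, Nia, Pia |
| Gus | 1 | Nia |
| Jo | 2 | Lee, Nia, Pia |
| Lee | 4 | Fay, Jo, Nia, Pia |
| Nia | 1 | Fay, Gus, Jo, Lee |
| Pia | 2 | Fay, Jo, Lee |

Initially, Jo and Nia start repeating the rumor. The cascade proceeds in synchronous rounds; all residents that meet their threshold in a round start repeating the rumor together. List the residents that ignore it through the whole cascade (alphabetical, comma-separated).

Round 1 — Jo, Nia start repeating the rumor (initial).
Round 2 — checking thresholds:
  Fay: 1 of 4 neighbours < 4, holds.
  Gus: 1 of 1 neighbours ≥ 1, starts repeating the rumor.
  Lee: 2 of 4 neighbours < 4, holds.
  Pia: 1 of 3 neighbours < 2, holds.
Round 3 — no new spreads; cascade stops.

Ben, Fay, Lee, Pia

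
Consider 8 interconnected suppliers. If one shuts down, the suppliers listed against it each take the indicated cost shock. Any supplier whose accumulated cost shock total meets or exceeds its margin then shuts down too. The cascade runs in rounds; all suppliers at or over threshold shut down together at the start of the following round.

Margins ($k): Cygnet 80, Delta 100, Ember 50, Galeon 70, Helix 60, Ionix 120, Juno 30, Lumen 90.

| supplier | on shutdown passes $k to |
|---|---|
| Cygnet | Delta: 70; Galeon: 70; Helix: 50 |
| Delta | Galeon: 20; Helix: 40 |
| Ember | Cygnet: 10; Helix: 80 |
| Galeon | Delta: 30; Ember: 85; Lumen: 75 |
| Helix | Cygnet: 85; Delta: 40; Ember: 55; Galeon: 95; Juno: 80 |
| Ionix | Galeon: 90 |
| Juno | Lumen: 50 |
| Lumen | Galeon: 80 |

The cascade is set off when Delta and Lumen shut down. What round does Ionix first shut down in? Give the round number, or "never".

never

Round 1 — Delta, Lumen shut down (initial).
  Galeon: +20+80 → 100 ≥ 70
  Helix: +40 → 40 < 60
Round 2 — Galeon shuts down.
  Ember: +85 → 85 ≥ 50
Round 3 — Ember shuts down.
  Cygnet: +10 → 10 < 80
  Helix: +80 → 120 ≥ 60
Round 4 — Helix shuts down.
  Cygnet: +85 → 95 ≥ 80
  Juno: +80 → 80 ≥ 30
Round 5 — Cygnet, Juno shut down.
No further shutdowns.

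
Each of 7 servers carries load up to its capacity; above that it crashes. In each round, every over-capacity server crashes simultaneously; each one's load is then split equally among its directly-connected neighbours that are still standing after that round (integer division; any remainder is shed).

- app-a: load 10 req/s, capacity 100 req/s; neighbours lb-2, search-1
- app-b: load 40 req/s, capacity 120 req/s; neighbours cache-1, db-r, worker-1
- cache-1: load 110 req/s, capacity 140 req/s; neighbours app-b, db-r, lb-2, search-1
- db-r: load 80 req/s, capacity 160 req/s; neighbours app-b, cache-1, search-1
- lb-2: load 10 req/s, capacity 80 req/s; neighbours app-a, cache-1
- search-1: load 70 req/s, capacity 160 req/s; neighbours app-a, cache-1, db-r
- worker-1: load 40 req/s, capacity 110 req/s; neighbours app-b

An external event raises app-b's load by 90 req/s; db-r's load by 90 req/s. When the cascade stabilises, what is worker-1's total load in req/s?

105

Round 1 — app-b at 130 > 120; db-r at 170 > 160. app-b, db-r crash.
  app-b sheds 130 req/s to cache-1, worker-1: 65 each.
    cache-1: 110+65 = 175 > 140
    worker-1: 40+65 = 105 ≤ 110
  db-r sheds 170 req/s to cache-1, search-1: 85 each.
    cache-1: 175+85 = 260 > 140
    search-1: 70+85 = 155 ≤ 160
Round 2 — cache-1 crashes.
  cache-1 sheds 260 req/s to lb-2, search-1: 130 each.
    lb-2: 10+130 = 140 > 80
    search-1: 155+130 = 285 > 160
Round 3 — lb-2, search-1 crash.
  lb-2 sheds 140 req/s to app-a: 140 each.
    app-a: 10+140 = 150 > 100
  search-1 sheds 285 req/s to app-a: 285 each.
    app-a: 150+285 = 435 > 100
Round 4 — app-a crashes.
  app-a sheds 435 req/s: no online neighbours, lost.
No further crashes.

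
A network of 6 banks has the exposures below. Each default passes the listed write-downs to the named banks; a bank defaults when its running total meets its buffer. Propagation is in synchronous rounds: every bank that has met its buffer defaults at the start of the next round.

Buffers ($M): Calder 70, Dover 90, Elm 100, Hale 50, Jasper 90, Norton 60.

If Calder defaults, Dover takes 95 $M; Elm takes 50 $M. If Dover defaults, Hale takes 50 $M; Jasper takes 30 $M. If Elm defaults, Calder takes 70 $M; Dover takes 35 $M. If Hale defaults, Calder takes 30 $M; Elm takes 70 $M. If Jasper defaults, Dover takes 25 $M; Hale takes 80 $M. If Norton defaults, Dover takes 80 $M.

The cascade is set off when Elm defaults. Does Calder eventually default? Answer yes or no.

yes

Round 1 — Elm defaults (initial).
  Calder: +70 → 70 ≥ 70
  Dover: +35 → 35 < 90
Round 2 — Calder defaults.
  Dover: +95 → 130 ≥ 90
Round 3 — Dover defaults.
  Hale: +50 → 50 ≥ 50
  Jasper: +30 → 30 < 90
Round 4 — Hale defaults.
No further defaults.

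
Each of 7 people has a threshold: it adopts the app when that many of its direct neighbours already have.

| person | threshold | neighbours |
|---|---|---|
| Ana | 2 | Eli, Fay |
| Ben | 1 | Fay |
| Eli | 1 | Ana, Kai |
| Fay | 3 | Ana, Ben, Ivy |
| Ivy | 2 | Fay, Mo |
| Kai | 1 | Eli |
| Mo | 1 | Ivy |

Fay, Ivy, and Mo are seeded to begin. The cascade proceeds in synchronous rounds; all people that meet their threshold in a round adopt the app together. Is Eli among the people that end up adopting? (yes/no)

Round 1 — Fay, Ivy, Mo adopt the app (initial).
Round 2 — checking thresholds:
  Ana: 1 of 2 neighbours < 2, not yet.
  Ben: 1 of 1 neighbours ≥ 1, adopts the app.
Round 3 — no new adoptions; cascade stops.

no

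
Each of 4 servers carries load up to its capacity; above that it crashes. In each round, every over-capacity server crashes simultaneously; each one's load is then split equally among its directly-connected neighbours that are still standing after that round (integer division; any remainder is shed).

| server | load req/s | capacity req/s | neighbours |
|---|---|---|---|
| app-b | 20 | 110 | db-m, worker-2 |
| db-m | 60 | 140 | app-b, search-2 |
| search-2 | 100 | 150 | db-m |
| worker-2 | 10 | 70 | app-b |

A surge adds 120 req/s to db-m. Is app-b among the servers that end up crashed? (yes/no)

Round 1 — db-m at 180 > 140. db-m crashes.
  db-m sheds 180 req/s to app-b, search-2: 90 each.
    app-b: 20+90 = 110 ≤ 110
    search-2: 100+90 = 190 > 150
Round 2 — search-2 crashes.
  search-2 sheds 190 req/s: no online neighbours, lost.
No further crashes.

no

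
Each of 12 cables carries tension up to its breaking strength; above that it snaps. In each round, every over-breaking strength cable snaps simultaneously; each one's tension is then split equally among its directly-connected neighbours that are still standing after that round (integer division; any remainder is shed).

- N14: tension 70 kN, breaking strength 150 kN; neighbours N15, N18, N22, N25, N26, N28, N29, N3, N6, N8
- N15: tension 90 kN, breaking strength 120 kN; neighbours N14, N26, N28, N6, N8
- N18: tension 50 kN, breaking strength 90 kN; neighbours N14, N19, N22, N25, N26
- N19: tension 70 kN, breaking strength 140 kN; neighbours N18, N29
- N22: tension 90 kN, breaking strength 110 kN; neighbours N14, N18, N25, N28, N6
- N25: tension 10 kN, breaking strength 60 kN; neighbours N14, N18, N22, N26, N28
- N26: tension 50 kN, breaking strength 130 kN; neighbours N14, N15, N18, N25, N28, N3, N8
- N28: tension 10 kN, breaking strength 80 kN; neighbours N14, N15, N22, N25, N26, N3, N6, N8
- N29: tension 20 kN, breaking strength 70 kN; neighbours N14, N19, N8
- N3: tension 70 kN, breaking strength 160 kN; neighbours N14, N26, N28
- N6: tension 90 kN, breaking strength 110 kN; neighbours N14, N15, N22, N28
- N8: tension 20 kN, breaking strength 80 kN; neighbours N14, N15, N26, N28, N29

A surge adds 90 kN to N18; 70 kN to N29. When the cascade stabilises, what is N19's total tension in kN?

Round 1 — N18 at 140 > 90; N29 at 90 > 70. N18, N29 snap.
  N18 sheds 140 kN to N14, N19, N22, N25, N26: 28 each.
    N14: 70+28 = 98 ≤ 150
    N19: 70+28 = 98 ≤ 140
    N22: 90+28 = 118 > 110
    N25: 10+28 = 38 ≤ 60
    N26: 50+28 = 78 ≤ 130
  N29 sheds 90 kN to N14, N19, N8: 30 each.
    N14: 98+30 = 128 ≤ 150
    N19: 98+30 = 128 ≤ 140
    N8: 20+30 = 50 ≤ 80
Round 2 — N22 snaps.
  N22 sheds 118 kN to N14, N25, N28, N6: 29 each (2 lost).
    N14: 128+29 = 157 > 150
    N25: 38+29 = 67 > 60
    N28: 10+29 = 39 ≤ 80
    N6: 90+29 = 119 > 110
Round 3 — N14, N25, N6 snap.
  N14 sheds 157 kN to N15, N26, N28, N3, N8: 31 each (2 lost).
    N15: 90+31 = 121 > 120
    N26: 78+31 = 109 ≤ 130
    N28: 39+31 = 70 ≤ 80
    N3: 70+31 = 101 ≤ 160
    N8: 50+31 = 81 > 80
  N25 sheds 67 kN to N26, N28: 33 each (1 lost).
    N26: 109+33 = 142 > 130
    N28: 70+33 = 103 > 80
  N6 sheds 119 kN to N15, N28: 59 each (1 lost).
    N15: 121+59 = 180 > 120
    N28: 103+59 = 162 > 80
Round 4 — N15, N26, N28, N8 snap.
  N15 sheds 180 kN: no online neighbours, lost.
  N26 sheds 142 kN to N3: 142 each.
    N3: 101+142 = 243 > 160
  N28 sheds 162 kN to N3: 162 each.
    N3: 243+162 = 405 > 160
  N8 sheds 81 kN: no online neighbours, lost.
Round 5 — N3 snaps.
  N3 sheds 405 kN: no online neighbours, lost.
No further breaks.

128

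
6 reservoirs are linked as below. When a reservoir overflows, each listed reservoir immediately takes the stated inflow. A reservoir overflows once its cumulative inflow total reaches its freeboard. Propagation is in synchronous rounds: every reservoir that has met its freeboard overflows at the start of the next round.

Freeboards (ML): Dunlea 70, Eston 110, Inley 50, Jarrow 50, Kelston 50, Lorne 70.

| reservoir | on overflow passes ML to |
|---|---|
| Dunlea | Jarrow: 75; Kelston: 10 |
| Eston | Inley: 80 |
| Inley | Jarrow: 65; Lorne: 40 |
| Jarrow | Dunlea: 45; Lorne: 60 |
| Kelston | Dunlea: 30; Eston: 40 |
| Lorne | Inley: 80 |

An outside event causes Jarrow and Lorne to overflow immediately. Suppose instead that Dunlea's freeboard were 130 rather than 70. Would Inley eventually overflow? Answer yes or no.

With Dunlea's freeboard at 130:
Round 1 — Jarrow, Lorne overflow (initial).
  Dunlea: +45 → 45 < 130
  Inley: +80 → 80 ≥ 50
Round 2 — Inley overflows.
No further overflows.

yes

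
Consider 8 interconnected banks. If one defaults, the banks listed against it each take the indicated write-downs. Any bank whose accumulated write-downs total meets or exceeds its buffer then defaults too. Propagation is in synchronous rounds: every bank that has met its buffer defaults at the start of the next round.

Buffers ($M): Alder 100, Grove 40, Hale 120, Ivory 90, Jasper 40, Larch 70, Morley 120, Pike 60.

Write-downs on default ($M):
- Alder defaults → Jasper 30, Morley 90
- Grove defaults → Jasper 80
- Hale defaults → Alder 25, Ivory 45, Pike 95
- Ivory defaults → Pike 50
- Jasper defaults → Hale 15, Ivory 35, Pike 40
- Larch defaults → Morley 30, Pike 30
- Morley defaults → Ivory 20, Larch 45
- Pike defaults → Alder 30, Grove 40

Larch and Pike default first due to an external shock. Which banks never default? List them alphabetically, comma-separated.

Round 1 — Larch, Pike default (initial).
  Alder: +30 → 30 < 100
  Grove: +40 → 40 ≥ 40
  Morley: +30 → 30 < 120
Round 2 — Grove defaults.
  Jasper: +80 → 80 ≥ 40
Round 3 — Jasper defaults.
  Hale: +15 → 15 < 120
  Ivory: +35 → 35 < 90
No further defaults.

Alder, Hale, Ivory, Morley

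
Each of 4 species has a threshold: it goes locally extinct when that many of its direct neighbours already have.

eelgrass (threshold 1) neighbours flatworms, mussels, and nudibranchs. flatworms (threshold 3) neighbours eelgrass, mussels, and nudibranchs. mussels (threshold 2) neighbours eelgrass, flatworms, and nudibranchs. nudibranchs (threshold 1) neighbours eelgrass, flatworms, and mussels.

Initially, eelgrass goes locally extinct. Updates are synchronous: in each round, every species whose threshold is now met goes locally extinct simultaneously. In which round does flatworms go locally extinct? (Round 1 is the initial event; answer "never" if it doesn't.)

4

Round 1 — eelgrass goes locally extinct (initial).
Round 2 — checking thresholds:
  flatworms: 1 of 3 neighbours < 3, holds.
  mussels: 1 of 3 neighbours < 2, holds.
  nudibranchs: 1 of 3 neighbours ≥ 1, goes locally extinct.
Round 3 — checking thresholds:
  flatworms: 2 of 3 neighbours < 3, holds.
  mussels: 2 of 3 neighbours ≥ 2, goes locally extinct.
Round 4 — checking thresholds:
  flatworms: 3 of 3 neighbours ≥ 3, goes locally extinct.
Round 5 — no new extinctions; cascade stops.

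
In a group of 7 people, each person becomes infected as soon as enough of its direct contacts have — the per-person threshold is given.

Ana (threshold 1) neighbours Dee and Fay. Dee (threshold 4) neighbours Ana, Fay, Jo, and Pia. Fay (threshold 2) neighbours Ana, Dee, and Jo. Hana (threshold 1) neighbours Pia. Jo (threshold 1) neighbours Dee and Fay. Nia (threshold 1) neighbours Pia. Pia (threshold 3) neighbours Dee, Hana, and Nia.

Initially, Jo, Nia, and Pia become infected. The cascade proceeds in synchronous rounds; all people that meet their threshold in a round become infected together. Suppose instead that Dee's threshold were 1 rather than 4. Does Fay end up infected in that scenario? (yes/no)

yes

With Dee's threshold at 1:
Round 1 — Jo, Nia, Pia become infected (initial).
Round 2 — checking thresholds:
  Dee: 2 of 4 neighbours ≥ 1, becomes infected.
  Fay: 1 of 3 neighbours < 2, below threshold.
  Hana: 1 of 1 neighbours ≥ 1, becomes infected.
Round 3 — checking thresholds:
  Ana: 1 of 2 neighbours ≥ 1, becomes infected.
  Fay: 2 of 3 neighbours ≥ 2, becomes infected.
Round 4 — no new infections; cascade stops.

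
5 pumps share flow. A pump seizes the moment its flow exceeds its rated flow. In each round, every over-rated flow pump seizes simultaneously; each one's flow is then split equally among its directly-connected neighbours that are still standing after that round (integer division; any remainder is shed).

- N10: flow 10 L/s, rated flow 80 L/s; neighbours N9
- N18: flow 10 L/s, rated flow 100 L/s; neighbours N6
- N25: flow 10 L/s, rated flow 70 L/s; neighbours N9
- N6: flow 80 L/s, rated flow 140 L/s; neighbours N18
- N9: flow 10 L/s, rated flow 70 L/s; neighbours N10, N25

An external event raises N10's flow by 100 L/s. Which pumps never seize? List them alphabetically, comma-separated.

N18, N6

Round 1 — N10 at 110 > 80. N10 seizes.
  N10 sheds 110 L/s to N9: 110 each.
    N9: 10+110 = 120 > 70
Round 2 — N9 seizes.
  N9 sheds 120 L/s to N25: 120 each.
    N25: 10+120 = 130 > 70
Round 3 — N25 seizes.
  N25 sheds 130 L/s: no online neighbours, lost.
No further seizures.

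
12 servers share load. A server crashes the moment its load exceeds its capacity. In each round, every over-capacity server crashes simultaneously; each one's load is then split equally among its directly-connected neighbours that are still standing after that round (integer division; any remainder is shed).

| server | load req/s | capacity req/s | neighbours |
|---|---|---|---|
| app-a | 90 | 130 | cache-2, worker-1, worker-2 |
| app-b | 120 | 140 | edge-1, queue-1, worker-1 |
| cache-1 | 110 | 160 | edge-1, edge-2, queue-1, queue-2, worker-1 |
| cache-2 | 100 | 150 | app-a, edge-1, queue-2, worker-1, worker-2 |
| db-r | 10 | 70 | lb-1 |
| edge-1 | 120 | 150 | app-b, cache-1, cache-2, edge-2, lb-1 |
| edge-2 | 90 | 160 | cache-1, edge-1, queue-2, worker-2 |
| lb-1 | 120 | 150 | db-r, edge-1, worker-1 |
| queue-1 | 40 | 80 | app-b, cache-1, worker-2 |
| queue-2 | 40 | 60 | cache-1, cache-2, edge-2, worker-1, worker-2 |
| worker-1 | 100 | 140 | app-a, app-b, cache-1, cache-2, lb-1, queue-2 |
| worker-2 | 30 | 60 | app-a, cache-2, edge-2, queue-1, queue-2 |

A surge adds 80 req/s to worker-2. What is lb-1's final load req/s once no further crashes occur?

Round 1 — worker-2 at 110 > 60. worker-2 crashes.
  worker-2 sheds 110 req/s to app-a, cache-2, edge-2, queue-1, queue-2: 22 each.
    app-a: 90+22 = 112 ≤ 130
    cache-2: 100+22 = 122 ≤ 150
    edge-2: 90+22 = 112 ≤ 160
    queue-1: 40+22 = 62 ≤ 80
    queue-2: 40+22 = 62 > 60
Round 2 — queue-2 crashes.
  queue-2 sheds 62 req/s to cache-1, cache-2, edge-2, worker-1: 15 each (2 lost).
    cache-1: 110+15 = 125 ≤ 160
    cache-2: 122+15 = 137 ≤ 150
    edge-2: 112+15 = 127 ≤ 160
    worker-1: 100+15 = 115 ≤ 140
No further crashes.

120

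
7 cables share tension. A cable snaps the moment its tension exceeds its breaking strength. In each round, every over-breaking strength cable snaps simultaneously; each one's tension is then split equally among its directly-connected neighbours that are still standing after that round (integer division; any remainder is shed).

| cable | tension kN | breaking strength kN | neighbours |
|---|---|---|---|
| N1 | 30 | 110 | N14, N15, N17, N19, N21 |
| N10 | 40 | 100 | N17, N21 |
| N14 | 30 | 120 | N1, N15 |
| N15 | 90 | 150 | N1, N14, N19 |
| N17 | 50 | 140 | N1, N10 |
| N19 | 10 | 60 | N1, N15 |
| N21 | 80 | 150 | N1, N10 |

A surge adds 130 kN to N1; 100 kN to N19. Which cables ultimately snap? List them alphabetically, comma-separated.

N1, N14, N15, N19

Round 1 — N1 at 160 > 110; N19 at 110 > 60. N1, N19 snap.
  N1 sheds 160 kN to N14, N15, N17, N21: 40 each.
    N14: 30+40 = 70 ≤ 120
    N15: 90+40 = 130 ≤ 150
    N17: 50+40 = 90 ≤ 140
    N21: 80+40 = 120 ≤ 150
  N19 sheds 110 kN to N15: 110 each.
    N15: 130+110 = 240 > 150
Round 2 — N15 snaps.
  N15 sheds 240 kN to N14: 240 each.
    N14: 70+240 = 310 > 120
Round 3 — N14 snaps.
  N14 sheds 310 kN: no online neighbours, lost.
No further breaks.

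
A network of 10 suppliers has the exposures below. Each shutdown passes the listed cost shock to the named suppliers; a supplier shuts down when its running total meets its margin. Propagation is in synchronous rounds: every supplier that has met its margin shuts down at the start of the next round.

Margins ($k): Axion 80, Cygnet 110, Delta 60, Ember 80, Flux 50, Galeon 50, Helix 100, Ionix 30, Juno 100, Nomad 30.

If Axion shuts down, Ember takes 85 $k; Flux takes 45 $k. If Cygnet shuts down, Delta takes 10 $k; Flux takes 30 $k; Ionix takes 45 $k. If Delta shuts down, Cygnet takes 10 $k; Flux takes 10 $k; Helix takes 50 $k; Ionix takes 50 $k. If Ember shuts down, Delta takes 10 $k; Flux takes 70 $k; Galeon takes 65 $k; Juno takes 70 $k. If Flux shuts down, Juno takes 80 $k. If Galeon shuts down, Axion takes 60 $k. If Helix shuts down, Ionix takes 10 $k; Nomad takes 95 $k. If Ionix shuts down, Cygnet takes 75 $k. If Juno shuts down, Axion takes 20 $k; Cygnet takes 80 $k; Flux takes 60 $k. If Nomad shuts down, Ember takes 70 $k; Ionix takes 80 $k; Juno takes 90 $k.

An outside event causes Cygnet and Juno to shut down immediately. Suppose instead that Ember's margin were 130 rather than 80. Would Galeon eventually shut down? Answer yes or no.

With Ember's margin at 130:
Round 1 — Cygnet, Juno shut down (initial).
  Axion: +20 → 20 < 80
  Delta: +10 → 10 < 60
  Flux: +30+60 → 90 ≥ 50
  Ionix: +45 → 45 ≥ 30
Round 2 — Flux, Ionix shut down.
No further shutdowns.

no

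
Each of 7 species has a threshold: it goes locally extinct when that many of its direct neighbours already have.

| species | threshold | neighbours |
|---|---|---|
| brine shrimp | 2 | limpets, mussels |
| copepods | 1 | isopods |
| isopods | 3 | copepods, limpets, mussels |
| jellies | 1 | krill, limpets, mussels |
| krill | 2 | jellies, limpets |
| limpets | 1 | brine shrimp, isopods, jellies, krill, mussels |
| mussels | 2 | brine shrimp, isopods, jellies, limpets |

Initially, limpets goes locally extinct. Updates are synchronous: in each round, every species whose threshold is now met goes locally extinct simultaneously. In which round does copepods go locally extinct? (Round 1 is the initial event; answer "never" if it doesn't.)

never

Round 1 — limpets goes locally extinct (initial).
Round 2 — checking thresholds:
  brine shrimp: 1 of 2 neighbours < 2, holds.
  isopods: 1 of 3 neighbours < 3, holds.
  jellies: 1 of 3 neighbours ≥ 1, goes locally extinct.
  krill: 1 of 2 neighbours < 2, holds.
  mussels: 1 of 4 neighbours < 2, holds.
Round 3 — checking thresholds:
  brine shrimp: 1 of 2 neighbours < 2, holds.
  isopods: 1 of 3 neighbours < 3, holds.
  krill: 2 of 2 neighbours ≥ 2, goes locally extinct.
  mussels: 2 of 4 neighbours ≥ 2, goes locally extinct.
Round 4 — checking thresholds:
  brine shrimp: 2 of 2 neighbours ≥ 2, goes locally extinct.
  isopods: 2 of 3 neighbours < 3, holds.
Round 5 — no new extinctions; cascade stops.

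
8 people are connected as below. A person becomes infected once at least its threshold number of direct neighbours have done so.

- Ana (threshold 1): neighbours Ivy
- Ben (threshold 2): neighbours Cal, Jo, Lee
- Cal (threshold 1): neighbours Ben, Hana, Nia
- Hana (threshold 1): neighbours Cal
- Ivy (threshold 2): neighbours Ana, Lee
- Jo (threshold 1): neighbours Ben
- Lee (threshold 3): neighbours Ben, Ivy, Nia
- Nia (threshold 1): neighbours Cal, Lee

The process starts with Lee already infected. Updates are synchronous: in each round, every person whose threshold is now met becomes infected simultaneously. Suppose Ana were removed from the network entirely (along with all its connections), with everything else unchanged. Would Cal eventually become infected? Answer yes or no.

With Ana removed:
Round 1 — Lee becomes infected (initial).
Round 2 — checking thresholds:
  Ben: 1 of 3 neighbours < 2, below threshold.
  Ivy: 1 of 1 neighbours < 2, below threshold.
  Nia: 1 of 2 neighbours ≥ 1, becomes infected.
Round 3 — checking thresholds:
  Ben: 1 of 3 neighbours < 2, below threshold.
  Cal: 1 of 3 neighbours ≥ 1, becomes infected.
  Ivy: 1 of 1 neighbours < 2, below threshold.
Round 4 — checking thresholds:
  Ben: 2 of 3 neighbours ≥ 2, becomes infected.
  Hana: 1 of 1 neighbours ≥ 1, becomes infected.
  Ivy: 1 of 1 neighbours < 2, below threshold.
Round 5 — checking thresholds:
  Ivy: 1 of 1 neighbours < 2, below threshold.
  Jo: 1 of 1 neighbours ≥ 1, becomes infected.
Round 6 — no new infections; cascade stops.

yes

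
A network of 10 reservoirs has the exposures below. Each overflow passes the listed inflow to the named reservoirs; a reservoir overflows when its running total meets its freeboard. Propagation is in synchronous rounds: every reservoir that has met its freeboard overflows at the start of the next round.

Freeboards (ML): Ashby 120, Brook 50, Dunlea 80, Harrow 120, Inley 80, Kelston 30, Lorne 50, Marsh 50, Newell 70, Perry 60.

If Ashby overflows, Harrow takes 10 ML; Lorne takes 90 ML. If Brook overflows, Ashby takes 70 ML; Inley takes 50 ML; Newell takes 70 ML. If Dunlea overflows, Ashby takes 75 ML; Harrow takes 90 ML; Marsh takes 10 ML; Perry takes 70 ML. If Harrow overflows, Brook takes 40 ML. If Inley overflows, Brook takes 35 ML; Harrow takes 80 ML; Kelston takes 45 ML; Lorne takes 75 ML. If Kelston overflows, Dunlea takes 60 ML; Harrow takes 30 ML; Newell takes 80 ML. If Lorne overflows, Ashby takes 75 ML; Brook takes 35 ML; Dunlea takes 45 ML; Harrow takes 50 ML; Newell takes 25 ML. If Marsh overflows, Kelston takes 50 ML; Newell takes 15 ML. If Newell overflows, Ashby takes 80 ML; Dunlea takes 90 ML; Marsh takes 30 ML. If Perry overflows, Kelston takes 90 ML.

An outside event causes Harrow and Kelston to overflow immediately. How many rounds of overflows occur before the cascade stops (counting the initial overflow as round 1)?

6

Round 1 — Harrow, Kelston overflow (initial).
  Brook: +40 → 40 < 50
  Dunlea: +60 → 60 < 80
  Newell: +80 → 80 ≥ 70
Round 2 — Newell overflows.
  Ashby: +80 → 80 < 120
  Dunlea: +90 → 150 ≥ 80
  Marsh: +30 → 30 < 50
Round 3 — Dunlea overflows.
  Ashby: +75 → 155 ≥ 120
  Marsh: +10 → 40 < 50
  Perry: +70 → 70 ≥ 60
Round 4 — Ashby, Perry overflow.
  Lorne: +90 → 90 ≥ 50
Round 5 — Lorne overflows.
  Brook: +35 → 75 ≥ 50
Round 6 — Brook overflows.
  Inley: +50 → 50 < 80
No further overflows.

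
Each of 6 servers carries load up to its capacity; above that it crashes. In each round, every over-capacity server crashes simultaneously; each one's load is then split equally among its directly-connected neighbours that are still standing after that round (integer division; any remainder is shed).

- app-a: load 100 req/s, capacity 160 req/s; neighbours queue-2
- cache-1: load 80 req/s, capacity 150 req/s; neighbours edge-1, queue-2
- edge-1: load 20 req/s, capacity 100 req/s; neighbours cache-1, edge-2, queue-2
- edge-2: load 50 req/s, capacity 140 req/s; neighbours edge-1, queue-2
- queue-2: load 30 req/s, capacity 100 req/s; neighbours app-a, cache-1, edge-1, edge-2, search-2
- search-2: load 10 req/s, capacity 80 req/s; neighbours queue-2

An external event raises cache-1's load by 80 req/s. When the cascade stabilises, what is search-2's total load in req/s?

Round 1 — cache-1 at 160 > 150. cache-1 crashes.
  cache-1 sheds 160 req/s to edge-1, queue-2: 80 each.
    edge-1: 20+80 = 100 ≤ 100
    queue-2: 30+80 = 110 > 100
Round 2 — queue-2 crashes.
  queue-2 sheds 110 req/s to app-a, edge-1, edge-2, search-2: 27 each (2 lost).
    app-a: 100+27 = 127 ≤ 160
    edge-1: 100+27 = 127 > 100
    edge-2: 50+27 = 77 ≤ 140
    search-2: 10+27 = 37 ≤ 80
Round 3 — edge-1 crashes.
  edge-1 sheds 127 req/s to edge-2: 127 each.
    edge-2: 77+127 = 204 > 140
Round 4 — edge-2 crashes.
  edge-2 sheds 204 req/s: no online neighbours, lost.
No further crashes.

37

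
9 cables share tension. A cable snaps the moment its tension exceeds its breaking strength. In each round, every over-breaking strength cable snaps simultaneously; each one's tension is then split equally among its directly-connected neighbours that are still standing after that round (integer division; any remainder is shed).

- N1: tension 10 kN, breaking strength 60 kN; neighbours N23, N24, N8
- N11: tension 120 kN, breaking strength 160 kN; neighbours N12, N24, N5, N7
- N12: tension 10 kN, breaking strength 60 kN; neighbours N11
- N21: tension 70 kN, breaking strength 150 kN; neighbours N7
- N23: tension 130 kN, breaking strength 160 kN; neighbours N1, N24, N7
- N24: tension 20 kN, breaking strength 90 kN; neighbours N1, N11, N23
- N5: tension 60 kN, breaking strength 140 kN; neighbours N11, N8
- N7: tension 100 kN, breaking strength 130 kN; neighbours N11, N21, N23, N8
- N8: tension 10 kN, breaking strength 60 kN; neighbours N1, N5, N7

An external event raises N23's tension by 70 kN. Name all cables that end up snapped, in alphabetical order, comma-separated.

Round 1 — N23 at 200 > 160. N23 snaps.
  N23 sheds 200 kN to N1, N24, N7: 66 each (2 lost).
    N1: 10+66 = 76 > 60
    N24: 20+66 = 86 ≤ 90
    N7: 100+66 = 166 > 130
Round 2 — N1, N7 snap.
  N1 sheds 76 kN to N24, N8: 38 each.
    N24: 86+38 = 124 > 90
    N8: 10+38 = 48 ≤ 60
  N7 sheds 166 kN to N11, N21, N8: 55 each (1 lost).
    N11: 120+55 = 175 > 160
    N21: 70+55 = 125 ≤ 150
    N8: 48+55 = 103 > 60
Round 3 — N11, N24, N8 snap.
  N11 sheds 175 kN to N12, N5: 87 each (1 lost).
    N12: 10+87 = 97 > 60
    N5: 60+87 = 147 > 140
  N24 sheds 124 kN: no online neighbours, lost.
  N8 sheds 103 kN to N5: 103 each.
    N5: 147+103 = 250 > 140
Round 4 — N12, N5 snap.
  N12 sheds 97 kN: no online neighbours, lost.
  N5 sheds 250 kN: no online neighbours, lost.
No further breaks.

N1, N11, N12, N23, N24, N5, N7, N8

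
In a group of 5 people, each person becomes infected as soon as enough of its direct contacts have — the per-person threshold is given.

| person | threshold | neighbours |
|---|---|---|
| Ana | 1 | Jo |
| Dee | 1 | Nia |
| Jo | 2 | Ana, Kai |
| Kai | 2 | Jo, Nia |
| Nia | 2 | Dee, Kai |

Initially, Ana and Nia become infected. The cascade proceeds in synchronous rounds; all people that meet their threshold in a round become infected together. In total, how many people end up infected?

3

Round 1 — Ana, Nia become infected (initial).
Round 2 — checking thresholds:
  Dee: 1 of 1 neighbours ≥ 1, becomes infected.
  Jo: 1 of 2 neighbours < 2, below threshold.
  Kai: 1 of 2 neighbours < 2, below threshold.
Round 3 — no new infections; cascade stops.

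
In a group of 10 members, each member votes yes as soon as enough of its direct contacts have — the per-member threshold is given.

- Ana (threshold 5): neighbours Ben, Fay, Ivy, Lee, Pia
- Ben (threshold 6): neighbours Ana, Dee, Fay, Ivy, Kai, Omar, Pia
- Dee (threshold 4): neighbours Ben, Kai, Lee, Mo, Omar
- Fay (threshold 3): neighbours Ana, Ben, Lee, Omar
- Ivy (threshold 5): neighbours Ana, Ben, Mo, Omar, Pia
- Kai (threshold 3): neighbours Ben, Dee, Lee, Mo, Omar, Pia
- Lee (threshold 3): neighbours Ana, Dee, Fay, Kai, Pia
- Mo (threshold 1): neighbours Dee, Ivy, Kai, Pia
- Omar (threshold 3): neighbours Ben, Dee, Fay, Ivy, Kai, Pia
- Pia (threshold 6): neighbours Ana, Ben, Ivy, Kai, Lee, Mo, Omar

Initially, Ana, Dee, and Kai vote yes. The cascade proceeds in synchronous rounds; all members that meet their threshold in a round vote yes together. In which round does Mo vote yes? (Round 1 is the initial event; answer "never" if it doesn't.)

2

Round 1 — Ana, Dee, Kai vote yes (initial).
Round 2 — checking thresholds:
  Ben: 3 of 7 neighbours < 6, not yet.
  Fay: 1 of 4 neighbours < 3, not yet.
  Ivy: 1 of 5 neighbours < 5, not yet.
  Lee: 3 of 5 neighbours ≥ 3, votes yes.
  Mo: 2 of 4 neighbours ≥ 1, votes yes.
  Omar: 2 of 6 neighbours < 3, not yet.
  Pia: 2 of 7 neighbours < 6, not yet.
Round 3 — no new yes votes; cascade stops.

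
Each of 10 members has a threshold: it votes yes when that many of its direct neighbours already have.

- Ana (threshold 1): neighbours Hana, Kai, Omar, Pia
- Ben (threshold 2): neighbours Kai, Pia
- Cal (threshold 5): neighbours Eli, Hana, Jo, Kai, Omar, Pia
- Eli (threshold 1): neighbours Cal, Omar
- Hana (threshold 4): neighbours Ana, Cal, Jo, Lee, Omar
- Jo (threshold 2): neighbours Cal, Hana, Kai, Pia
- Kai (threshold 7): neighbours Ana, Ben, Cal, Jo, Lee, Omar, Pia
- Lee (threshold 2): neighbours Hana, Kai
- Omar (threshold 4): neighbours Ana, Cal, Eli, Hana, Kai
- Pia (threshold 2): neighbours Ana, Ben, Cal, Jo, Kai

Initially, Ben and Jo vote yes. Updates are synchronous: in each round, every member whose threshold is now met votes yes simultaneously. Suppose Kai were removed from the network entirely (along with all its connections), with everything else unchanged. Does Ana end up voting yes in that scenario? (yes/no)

yes

With Kai removed:
Round 1 — Ben, Jo vote yes (initial).
Round 2 — checking thresholds:
  Cal: 1 of 5 neighbours < 5, below threshold.
  Hana: 1 of 5 neighbours < 4, below threshold.
  Pia: 2 of 4 neighbours ≥ 2, votes yes.
Round 3 — checking thresholds:
  Ana: 1 of 3 neighbours ≥ 1, votes yes.
  Cal: 2 of 5 neighbours < 5, below threshold.
  Hana: 1 of 5 neighbours < 4, below threshold.
Round 4 — no new yes votes; cascade stops.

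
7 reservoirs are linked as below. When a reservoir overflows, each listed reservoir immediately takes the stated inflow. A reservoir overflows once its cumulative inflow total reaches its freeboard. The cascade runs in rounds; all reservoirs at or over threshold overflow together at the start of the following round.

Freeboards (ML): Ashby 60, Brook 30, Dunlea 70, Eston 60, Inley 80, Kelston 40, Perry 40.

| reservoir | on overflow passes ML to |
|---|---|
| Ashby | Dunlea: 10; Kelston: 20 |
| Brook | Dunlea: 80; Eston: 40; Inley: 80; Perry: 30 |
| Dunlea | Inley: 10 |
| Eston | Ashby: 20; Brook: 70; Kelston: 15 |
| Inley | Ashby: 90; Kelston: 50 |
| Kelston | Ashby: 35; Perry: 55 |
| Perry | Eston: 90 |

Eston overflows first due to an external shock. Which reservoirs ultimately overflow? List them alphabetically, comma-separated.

Ashby, Brook, Dunlea, Eston, Inley, Kelston, Perry

Round 1 — Eston overflows (initial).
  Ashby: +20 → 20 < 60
  Brook: +70 → 70 ≥ 30
  Kelston: +15 → 15 < 40
Round 2 — Brook overflows.
  Dunlea: +80 → 80 ≥ 70
  Inley: +80 → 80 ≥ 80
  Perry: +30 → 30 < 40
Round 3 — Dunlea, Inley overflow.
  Ashby: +90 → 110 ≥ 60
  Kelston: +50 → 65 ≥ 40
Round 4 — Ashby, Kelston overflow.
  Perry: +55 → 85 ≥ 40
Round 5 — Perry overflows.
No further overflows.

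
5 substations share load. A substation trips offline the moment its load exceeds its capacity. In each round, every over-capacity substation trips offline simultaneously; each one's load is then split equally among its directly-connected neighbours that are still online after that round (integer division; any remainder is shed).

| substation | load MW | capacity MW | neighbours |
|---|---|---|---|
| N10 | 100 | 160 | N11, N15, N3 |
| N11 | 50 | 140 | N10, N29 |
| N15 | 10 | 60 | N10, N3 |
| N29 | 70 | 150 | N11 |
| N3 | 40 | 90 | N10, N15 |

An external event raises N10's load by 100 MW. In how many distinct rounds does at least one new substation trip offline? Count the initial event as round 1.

2

Round 1 — N10 at 200 > 160. N10 trips offline.
  N10 sheds 200 MW to N11, N15, N3: 66 each (2 lost).
    N11: 50+66 = 116 ≤ 140
    N15: 10+66 = 76 > 60
    N3: 40+66 = 106 > 90
Round 2 — N15, N3 trip offline.
  N15 sheds 76 MW: no online neighbours, lost.
  N3 sheds 106 MW: no online neighbours, lost.
No further trips.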